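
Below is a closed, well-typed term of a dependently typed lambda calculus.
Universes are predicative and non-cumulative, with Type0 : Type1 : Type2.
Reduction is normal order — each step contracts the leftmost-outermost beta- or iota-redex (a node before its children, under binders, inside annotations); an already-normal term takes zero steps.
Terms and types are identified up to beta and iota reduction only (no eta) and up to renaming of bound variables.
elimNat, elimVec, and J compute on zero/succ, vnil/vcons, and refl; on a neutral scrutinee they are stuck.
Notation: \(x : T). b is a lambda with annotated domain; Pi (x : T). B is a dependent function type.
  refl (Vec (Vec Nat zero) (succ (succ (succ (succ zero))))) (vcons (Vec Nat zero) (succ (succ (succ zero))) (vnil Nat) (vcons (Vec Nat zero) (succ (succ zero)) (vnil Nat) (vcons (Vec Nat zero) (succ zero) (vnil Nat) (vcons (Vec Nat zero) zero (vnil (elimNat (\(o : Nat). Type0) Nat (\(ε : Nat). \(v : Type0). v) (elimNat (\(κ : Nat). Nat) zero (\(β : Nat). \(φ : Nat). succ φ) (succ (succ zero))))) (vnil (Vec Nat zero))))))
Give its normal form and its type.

reduced normal form:
  refl (Vec (Vec Nat zero) (succ (succ (succ (succ zero))))) (vcons (Vec Nat zero) (succ (succ (succ zero))) (vnil Nat) (vcons (Vec Nat zero) (succ (succ zero)) (vnil Nat) (vcons (Vec Nat zero) (succ zero) (vnil Nat) (vcons (Vec Nat zero) zero (vnil Nat) (vnil (Vec Nat zero))))))
inferred type:
  Eq (Vec (Vec Nat zero) (succ (succ (succ (succ zero))))) (vcons (Vec Nat zero) (succ (succ (succ zero))) (vnil Nat) (vcons (Vec Nat zero) (succ (succ zero)) (vnil Nat) (vcons (Vec Nat zero) (succ zero) (vnil Nat) (vcons (Vec Nat zero) zero (vnil Nat) (vnil (Vec Nat zero)))))) (vcons (Vec Nat zero) (succ (succ (succ zero))) (vnil Nat) (vcons (Vec Nat zero) (succ (succ zero)) (vnil Nat) (vcons (Vec Nat zero) (succ zero) (vnil Nat) (vcons (Vec Nat zero) zero (vnil Nat) (vnil (Vec Nat zero))))))
observation: the first redex contracted is an elimNat iota-redex; the normal form is reached in 14 normal-order steps.


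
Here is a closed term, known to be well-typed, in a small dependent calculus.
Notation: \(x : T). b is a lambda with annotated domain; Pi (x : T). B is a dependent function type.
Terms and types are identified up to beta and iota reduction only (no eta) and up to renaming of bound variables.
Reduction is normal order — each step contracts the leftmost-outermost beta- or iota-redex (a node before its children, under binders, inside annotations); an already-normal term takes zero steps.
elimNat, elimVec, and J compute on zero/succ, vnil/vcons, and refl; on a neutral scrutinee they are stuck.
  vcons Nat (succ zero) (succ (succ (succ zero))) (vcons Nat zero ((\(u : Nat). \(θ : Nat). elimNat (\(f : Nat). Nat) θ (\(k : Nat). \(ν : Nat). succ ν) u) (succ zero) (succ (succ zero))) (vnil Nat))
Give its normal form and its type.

normal form:
  vcons Nat (succ zero) (succ (succ (succ zero))) (vcons Nat zero (succ (succ (succ zero))) (vnil Nat))
type:
  Vec Nat (succ (succ zero))
observation: 6 normal-order steps normalize the term, beginning with a beta-redex.


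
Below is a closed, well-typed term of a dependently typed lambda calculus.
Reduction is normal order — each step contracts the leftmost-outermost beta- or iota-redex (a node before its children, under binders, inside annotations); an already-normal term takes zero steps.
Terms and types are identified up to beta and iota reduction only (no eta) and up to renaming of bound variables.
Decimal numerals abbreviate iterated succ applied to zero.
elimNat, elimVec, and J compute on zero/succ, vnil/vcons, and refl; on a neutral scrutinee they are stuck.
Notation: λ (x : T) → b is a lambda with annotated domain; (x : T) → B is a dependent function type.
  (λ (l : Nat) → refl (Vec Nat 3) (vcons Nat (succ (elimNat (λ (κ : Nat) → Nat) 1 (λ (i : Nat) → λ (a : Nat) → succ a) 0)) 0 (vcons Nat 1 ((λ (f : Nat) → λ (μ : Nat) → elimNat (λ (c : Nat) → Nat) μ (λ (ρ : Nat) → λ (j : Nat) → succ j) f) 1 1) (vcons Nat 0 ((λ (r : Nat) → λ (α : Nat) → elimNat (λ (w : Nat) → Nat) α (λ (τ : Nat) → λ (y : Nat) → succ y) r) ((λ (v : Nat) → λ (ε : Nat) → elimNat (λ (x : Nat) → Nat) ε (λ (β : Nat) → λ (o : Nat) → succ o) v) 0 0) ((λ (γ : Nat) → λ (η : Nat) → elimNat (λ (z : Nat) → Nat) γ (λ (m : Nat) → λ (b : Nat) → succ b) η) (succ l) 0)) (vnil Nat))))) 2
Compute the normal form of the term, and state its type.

resulting normal form:
  refl (Vec Nat 3) (vcons Nat 2 0 (vcons Nat 1 2 (vcons Nat 0 3 (vnil Nat))))
the term's type:
  Eq (Vec Nat 3) (vcons Nat 2 0 (vcons Nat 1 2 (vcons Nat 0 3 (vnil Nat)))) (vcons Nat 2 0 (vcons Nat 1 2 (vcons Nat 0 3 (vnil Nat))))
observation: contracting a beta-redex first, the term normalizes in 17 steps.


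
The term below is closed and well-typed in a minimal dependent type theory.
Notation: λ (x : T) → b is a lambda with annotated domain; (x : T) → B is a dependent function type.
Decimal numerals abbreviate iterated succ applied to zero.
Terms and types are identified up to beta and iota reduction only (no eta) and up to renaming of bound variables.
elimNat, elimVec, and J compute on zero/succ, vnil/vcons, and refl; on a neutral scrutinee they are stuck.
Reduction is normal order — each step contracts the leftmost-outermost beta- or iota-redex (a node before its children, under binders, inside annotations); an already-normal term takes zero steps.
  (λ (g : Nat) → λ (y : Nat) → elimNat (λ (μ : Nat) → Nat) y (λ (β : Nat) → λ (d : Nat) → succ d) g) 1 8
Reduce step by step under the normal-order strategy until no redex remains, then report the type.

reduction (normal order):
  (λ (g : Nat) → λ (y : Nat) → elimNat (λ (μ : Nat) → Nat) y (λ (β : Nat) → λ (d : Nat) → succ d) g) 1 8
  ~> (λ (g : Nat) → elimNat (λ (y : Nat) → Nat) g (λ (μ : Nat) → λ (β : Nat) → succ β) 1) 8
  ~> elimNat (λ (g : Nat) → Nat) 8 (λ (y : Nat) → λ (μ : Nat) → succ μ) 1
  ~> (λ (g : Nat) → λ (y : Nat) → succ y) 0 (elimNat (λ (μ : Nat) → Nat) 8 (λ (β : Nat) → λ (d : Nat) → succ d) 0)
  ~> (λ (g : Nat) → succ g) (elimNat (λ (y : Nat) → Nat) 8 (λ (μ : Nat) → λ (β : Nat) → succ β) 0)
  ~> succ (elimNat (λ (g : Nat) → Nat) 8 (λ (y : Nat) → λ (μ : Nat) → succ μ) 0)
  ~> 9
type:
  Nat


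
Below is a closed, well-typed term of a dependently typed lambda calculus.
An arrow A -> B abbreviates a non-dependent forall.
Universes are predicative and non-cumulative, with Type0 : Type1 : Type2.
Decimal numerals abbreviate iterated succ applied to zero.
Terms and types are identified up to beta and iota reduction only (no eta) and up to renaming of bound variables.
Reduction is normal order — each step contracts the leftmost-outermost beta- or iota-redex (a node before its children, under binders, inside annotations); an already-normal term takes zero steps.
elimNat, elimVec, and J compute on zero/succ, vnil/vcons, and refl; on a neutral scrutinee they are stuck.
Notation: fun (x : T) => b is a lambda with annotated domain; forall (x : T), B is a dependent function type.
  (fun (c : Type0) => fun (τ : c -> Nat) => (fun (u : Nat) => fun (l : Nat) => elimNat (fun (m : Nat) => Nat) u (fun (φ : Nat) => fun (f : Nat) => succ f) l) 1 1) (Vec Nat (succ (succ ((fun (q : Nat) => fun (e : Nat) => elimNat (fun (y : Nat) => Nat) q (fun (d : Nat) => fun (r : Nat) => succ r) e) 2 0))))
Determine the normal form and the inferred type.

normal form:
  fun (c : Vec Nat 4 -> Nat) => 2
the term's type:
  (Vec Nat 4 -> Nat) -> Nat
observation: the first redex contracted is a beta-redex; the normal form is reached in 10 normal-order steps.


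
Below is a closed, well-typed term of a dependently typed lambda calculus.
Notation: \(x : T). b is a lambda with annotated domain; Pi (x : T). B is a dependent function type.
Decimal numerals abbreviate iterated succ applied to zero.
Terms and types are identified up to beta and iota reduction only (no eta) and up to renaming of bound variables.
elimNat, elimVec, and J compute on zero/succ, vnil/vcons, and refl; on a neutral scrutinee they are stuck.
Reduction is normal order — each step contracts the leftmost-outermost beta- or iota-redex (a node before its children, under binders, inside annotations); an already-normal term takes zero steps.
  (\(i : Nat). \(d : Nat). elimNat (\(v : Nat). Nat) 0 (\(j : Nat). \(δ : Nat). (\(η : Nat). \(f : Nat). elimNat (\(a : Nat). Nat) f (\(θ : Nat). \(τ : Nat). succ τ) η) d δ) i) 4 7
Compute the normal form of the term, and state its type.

normal form:
  28
type:
  Nat
observation: the term reaches its normal form after 111 normal-order steps.


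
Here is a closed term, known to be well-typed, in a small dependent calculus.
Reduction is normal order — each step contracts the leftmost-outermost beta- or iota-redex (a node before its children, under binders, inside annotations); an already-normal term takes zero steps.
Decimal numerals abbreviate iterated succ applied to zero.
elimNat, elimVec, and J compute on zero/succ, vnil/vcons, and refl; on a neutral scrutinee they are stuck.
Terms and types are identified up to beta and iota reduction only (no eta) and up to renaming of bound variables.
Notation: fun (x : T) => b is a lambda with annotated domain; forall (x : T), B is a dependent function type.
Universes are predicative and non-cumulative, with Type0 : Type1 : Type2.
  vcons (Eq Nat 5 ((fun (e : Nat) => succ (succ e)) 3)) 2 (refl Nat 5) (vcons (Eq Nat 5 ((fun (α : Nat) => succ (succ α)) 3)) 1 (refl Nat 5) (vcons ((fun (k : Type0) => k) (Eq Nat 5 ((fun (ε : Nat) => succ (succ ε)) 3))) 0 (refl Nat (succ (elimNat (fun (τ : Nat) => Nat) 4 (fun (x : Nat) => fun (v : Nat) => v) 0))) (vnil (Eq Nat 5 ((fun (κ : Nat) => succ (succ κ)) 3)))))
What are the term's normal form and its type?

reduced normal form:
  vcons (Eq Nat 5 5) 2 (refl Nat 5) (vcons (Eq Nat 5 5) 1 (refl Nat 5) (vcons (Eq Nat 5 5) 0 (refl Nat 5) (vnil (Eq Nat 5 5))))
the term's type:
  Vec (Eq Nat 5 5) 3
observation: the leftmost-outermost redex is a beta-redex, and normalization takes 6 steps.


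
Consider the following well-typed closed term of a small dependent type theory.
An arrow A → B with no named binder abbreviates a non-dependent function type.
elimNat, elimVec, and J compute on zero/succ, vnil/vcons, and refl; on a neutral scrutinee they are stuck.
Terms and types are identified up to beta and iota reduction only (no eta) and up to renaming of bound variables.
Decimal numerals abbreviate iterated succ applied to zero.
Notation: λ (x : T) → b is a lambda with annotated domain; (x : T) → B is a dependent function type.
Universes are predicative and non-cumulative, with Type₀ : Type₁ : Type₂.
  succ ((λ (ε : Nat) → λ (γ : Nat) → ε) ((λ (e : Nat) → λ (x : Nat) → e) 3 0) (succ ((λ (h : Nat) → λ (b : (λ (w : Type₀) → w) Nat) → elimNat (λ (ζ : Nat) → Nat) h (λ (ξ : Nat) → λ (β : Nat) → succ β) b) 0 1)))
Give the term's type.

the term's type:
  Nat


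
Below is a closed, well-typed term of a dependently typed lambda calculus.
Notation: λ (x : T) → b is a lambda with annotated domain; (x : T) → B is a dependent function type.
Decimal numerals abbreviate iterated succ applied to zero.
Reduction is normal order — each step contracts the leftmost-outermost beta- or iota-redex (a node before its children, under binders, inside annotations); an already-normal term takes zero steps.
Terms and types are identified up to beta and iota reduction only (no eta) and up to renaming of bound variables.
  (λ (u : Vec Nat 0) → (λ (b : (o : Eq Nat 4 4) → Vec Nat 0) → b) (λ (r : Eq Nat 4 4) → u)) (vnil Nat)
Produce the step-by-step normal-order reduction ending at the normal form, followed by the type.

normal-order reduction sequence:
  (λ (u : Vec Nat 0) → (λ (b : (o : Eq Nat 4 4) → Vec Nat 0) → b) (λ (r : Eq Nat 4 4) → u)) (vnil Nat)
  ~> (λ (u : (b : Eq Nat 4 4) → Vec Nat 0) → u) (λ (o : Eq Nat 4 4) → vnil Nat)
  ~> λ (u : Eq Nat 4 4) → vnil Nat
inferred type:
  (u : Eq Nat 4 4) → Vec Nat 0


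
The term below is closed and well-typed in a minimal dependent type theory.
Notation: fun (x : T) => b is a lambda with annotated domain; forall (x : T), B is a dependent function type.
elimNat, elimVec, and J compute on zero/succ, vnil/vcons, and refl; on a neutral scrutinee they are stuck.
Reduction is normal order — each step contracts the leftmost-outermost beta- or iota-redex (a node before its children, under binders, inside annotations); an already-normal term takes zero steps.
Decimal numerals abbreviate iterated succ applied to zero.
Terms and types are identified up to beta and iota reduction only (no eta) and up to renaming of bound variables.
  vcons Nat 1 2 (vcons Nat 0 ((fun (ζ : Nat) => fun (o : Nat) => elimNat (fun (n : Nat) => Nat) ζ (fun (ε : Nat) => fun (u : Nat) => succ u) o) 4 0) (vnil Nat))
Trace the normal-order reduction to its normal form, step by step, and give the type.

normal-order reduction:
  vcons Nat 1 2 (vcons Nat 0 ((fun (ζ : Nat) => fun (o : Nat) => elimNat (fun (n : Nat) => Nat) ζ (fun (ε : Nat) => fun (u : Nat) => succ u) o) 4 0) (vnil Nat))
  ~> vcons Nat 1 2 (vcons Nat 0 ((fun (ζ : Nat) => elimNat (fun (o : Nat) => Nat) 4 (fun (n : Nat) => fun (ε : Nat) => succ ε) ζ) 0) (vnil Nat))
  ~> vcons Nat 1 2 (vcons Nat 0 (elimNat (fun (ζ : Nat) => Nat) 4 (fun (o : Nat) => fun (n : Nat) => succ n) 0) (vnil Nat))
  ~> vcons Nat 1 2 (vcons Nat 0 4 (vnil Nat))
the term's type:
  Vec Nat 2


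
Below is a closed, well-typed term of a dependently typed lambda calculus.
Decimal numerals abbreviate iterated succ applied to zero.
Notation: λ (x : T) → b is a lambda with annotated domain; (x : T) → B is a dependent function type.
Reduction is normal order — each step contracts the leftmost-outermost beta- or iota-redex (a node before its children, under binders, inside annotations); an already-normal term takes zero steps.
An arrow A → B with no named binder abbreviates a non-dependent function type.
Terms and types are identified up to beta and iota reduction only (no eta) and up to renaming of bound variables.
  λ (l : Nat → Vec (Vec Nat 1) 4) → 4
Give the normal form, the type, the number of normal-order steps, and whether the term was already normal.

normal form:
  λ (l : Nat → Vec (Vec Nat 1) 4) → 4
inferred type:
  (Nat → Vec (Vec Nat 1) 4) → Nat
steps to reach normal form (normal order): 0
started in normal form: yes


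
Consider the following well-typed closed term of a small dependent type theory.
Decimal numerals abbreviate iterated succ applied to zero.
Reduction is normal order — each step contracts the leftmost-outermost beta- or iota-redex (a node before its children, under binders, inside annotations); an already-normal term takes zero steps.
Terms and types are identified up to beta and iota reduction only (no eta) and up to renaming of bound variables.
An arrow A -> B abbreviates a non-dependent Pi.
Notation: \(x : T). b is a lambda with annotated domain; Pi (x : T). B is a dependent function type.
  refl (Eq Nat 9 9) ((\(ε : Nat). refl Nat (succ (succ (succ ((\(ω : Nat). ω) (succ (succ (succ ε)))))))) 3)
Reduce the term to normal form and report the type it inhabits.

normal form:
  refl (Eq Nat 9 9) (refl Nat 9)
type:
  Eq (Eq Nat 9 9) (refl Nat 9) (refl Nat 9)


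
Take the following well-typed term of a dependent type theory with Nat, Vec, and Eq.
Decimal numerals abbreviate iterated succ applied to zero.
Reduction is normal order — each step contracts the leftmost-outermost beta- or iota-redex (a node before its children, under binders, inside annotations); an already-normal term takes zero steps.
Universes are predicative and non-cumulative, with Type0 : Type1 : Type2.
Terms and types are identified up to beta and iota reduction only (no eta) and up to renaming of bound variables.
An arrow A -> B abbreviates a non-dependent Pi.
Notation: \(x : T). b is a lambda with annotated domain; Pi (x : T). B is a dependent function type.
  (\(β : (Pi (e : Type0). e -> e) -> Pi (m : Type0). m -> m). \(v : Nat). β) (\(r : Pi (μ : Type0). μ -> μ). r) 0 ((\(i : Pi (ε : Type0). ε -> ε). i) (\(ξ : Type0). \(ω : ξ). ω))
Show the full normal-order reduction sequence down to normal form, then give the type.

normal-order reduction sequence:
  (\(β : (Pi (e : Type0). e -> e) -> Pi (m : Type0). m -> m). \(v : Nat). β) (\(r : Pi (μ : Type0). μ -> μ). r) 0 ((\(i : Pi (ε : Type0). ε -> ε). i) (\(ξ : Type0). \(ω : ξ). ω))
  ~> (\(β : Nat). \(e : Pi (m : Type0). m -> m). e) 0 ((\(v : Pi (r : Type0). r -> r). v) (\(μ : Type0). \(i : μ). i))
  ~> (\(β : Pi (e : Type0). e -> e). β) ((\(m : Pi (v : Type0). v -> v). m) (\(r : Type0). \(μ : r). μ))
  ~> (\(β : Pi (e : Type0). e -> e). β) (\(m : Type0). \(v : m). v)
  ~> \(β : Type0). \(e : β). e
the term's type:
  Pi (β : Type0). β -> β


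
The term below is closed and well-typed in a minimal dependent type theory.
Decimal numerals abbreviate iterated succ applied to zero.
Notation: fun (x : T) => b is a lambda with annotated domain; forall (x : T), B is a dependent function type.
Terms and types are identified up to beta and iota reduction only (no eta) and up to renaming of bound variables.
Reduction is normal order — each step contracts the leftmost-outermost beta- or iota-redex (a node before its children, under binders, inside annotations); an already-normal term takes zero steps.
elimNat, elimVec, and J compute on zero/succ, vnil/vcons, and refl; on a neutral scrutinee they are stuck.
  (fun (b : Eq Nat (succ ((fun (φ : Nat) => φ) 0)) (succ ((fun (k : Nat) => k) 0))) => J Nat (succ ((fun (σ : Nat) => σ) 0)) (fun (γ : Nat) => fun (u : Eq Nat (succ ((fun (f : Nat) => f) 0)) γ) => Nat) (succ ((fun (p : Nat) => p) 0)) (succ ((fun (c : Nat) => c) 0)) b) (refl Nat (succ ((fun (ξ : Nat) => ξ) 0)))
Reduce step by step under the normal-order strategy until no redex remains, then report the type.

normal-order reduction:
  (fun (b : Eq Nat (succ ((fun (φ : Nat) => φ) 0)) (succ ((fun (k : Nat) => k) 0))) => J Nat (succ ((fun (σ : Nat) => σ) 0)) (fun (γ : Nat) => fun (u : Eq Nat (succ ((fun (f : Nat) => f) 0)) γ) => Nat) (succ ((fun (p : Nat) => p) 0)) (succ ((fun (c : Nat) => c) 0)) b) (refl Nat (succ ((fun (ξ : Nat) => ξ) 0)))
  ~> J Nat (succ ((fun (b : Nat) => b) 0)) (fun (φ : Nat) => fun (k : Eq Nat (succ ((fun (σ : Nat) => σ) 0)) φ) => Nat) (succ ((fun (γ : Nat) => γ) 0)) (succ ((fun (u : Nat) => u) 0)) (refl Nat (succ ((fun (f : Nat) => f) 0)))
  ~> succ ((fun (b : Nat) => b) 0)
  ~> 1
type:
  Nat


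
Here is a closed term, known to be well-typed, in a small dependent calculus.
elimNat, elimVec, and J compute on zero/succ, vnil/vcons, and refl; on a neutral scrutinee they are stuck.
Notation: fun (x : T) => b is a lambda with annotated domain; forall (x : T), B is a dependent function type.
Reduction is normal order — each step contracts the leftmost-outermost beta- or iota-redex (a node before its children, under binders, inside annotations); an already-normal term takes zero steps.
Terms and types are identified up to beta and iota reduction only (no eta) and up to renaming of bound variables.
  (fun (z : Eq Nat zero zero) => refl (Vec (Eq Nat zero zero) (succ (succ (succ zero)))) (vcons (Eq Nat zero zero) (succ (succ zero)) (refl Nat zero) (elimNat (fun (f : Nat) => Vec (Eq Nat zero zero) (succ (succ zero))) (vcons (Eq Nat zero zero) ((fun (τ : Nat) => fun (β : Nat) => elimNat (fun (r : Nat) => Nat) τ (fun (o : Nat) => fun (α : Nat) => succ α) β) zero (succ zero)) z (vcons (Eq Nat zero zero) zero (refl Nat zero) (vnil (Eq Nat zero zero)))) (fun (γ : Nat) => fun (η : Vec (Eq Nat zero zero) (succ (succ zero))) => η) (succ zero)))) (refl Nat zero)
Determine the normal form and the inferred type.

resulting normal form:
  refl (Vec (Eq Nat zero zero) (succ (succ (succ zero)))) (vcons (Eq Nat zero zero) (succ (succ zero)) (refl Nat zero) (vcons (Eq Nat zero zero) (succ zero) (refl Nat zero) (vcons (Eq Nat zero zero) zero (refl Nat zero) (vnil (Eq Nat zero zero)))))
type:
  Eq (Vec (Eq Nat zero zero) (succ (succ (succ zero)))) (vcons (Eq Nat zero zero) (succ (succ zero)) (refl Nat zero) (vcons (Eq Nat zero zero) (succ zero) (refl Nat zero) (vcons (Eq Nat zero zero) zero (refl Nat zero) (vnil (Eq Nat zero zero))))) (vcons (Eq Nat zero zero) (succ (succ zero)) (refl Nat zero) (vcons (Eq Nat zero zero) (succ zero) (refl Nat zero) (vcons (Eq Nat zero zero) zero (refl Nat zero) (vnil (Eq Nat zero zero)))))
observation: 11 normal-order steps normalize the term, beginning with a beta-redex.


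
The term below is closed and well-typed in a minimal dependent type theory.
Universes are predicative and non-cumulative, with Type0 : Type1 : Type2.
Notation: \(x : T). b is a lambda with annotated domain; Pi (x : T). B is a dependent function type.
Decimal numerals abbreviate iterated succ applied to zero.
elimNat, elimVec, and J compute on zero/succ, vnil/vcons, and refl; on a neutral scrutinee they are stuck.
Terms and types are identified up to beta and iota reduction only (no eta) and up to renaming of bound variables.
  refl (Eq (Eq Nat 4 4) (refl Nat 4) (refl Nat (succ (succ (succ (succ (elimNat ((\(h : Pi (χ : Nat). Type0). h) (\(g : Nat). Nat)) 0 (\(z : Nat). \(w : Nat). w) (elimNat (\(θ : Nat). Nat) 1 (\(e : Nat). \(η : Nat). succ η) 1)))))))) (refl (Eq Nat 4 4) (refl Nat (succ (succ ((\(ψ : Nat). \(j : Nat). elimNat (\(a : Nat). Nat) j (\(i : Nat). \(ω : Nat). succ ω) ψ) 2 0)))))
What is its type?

the term's type:
  Eq (Eq (Eq Nat 4 4) (refl Nat 4) (refl Nat 4)) (refl (Eq Nat 4 4) (refl Nat 4)) (refl (Eq Nat 4 4) (refl Nat 4))


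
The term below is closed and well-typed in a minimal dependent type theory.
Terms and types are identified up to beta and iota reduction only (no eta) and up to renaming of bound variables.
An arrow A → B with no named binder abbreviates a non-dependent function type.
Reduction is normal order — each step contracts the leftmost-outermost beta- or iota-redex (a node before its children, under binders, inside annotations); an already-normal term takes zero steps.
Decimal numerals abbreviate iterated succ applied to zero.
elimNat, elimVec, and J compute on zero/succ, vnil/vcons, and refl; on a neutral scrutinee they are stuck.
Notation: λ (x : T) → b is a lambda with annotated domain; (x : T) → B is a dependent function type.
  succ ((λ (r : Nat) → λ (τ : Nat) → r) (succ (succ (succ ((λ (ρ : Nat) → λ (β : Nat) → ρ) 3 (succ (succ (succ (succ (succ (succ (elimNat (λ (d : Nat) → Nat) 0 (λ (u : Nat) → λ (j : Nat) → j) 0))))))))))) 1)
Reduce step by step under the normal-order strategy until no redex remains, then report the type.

normal-order reduction:
  succ ((λ (r : Nat) → λ (τ : Nat) → r) (succ (succ (succ ((λ (ρ : Nat) → λ (β : Nat) → ρ) 3 (succ (succ (succ (succ (succ (succ (elimNat (λ (d : Nat) → Nat) 0 (λ (u : Nat) → λ (j : Nat) → j) 0))))))))))) 1)
  ~> succ ((λ (r : Nat) → succ (succ (succ ((λ (τ : Nat) → λ (ρ : Nat) → τ) 3 (succ (succ (succ (succ (succ (succ (elimNat (λ (β : Nat) → Nat) 0 (λ (d : Nat) → λ (u : Nat) → u) 0))))))))))) 1)
  ~> succ (succ (succ (succ ((λ (r : Nat) → λ (τ : Nat) → r) 3 (succ (succ (succ (succ (succ (succ (elimNat (λ (ρ : Nat) → Nat) 0 (λ (β : Nat) → λ (d : Nat) → d) 0)))))))))))
  ~> succ (succ (succ (succ ((λ (r : Nat) → 3) (succ (succ (succ (succ (succ (succ (elimNat (λ (τ : Nat) → Nat) 0 (λ (ρ : Nat) → λ (β : Nat) → β) 0)))))))))))
  ~> 7
the term's type:
  Nat


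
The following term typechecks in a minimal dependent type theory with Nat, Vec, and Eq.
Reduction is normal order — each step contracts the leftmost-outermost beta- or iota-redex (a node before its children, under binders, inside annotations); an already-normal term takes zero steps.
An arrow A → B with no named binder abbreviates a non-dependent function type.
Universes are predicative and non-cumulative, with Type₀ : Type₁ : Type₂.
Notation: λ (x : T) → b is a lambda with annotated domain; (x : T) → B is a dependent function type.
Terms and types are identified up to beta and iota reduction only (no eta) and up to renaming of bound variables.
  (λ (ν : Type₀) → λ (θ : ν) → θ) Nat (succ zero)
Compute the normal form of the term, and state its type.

normal form:
  succ zero
inferred type:
  Nat
observation: the term reaches its normal form after 2 normal-order steps.


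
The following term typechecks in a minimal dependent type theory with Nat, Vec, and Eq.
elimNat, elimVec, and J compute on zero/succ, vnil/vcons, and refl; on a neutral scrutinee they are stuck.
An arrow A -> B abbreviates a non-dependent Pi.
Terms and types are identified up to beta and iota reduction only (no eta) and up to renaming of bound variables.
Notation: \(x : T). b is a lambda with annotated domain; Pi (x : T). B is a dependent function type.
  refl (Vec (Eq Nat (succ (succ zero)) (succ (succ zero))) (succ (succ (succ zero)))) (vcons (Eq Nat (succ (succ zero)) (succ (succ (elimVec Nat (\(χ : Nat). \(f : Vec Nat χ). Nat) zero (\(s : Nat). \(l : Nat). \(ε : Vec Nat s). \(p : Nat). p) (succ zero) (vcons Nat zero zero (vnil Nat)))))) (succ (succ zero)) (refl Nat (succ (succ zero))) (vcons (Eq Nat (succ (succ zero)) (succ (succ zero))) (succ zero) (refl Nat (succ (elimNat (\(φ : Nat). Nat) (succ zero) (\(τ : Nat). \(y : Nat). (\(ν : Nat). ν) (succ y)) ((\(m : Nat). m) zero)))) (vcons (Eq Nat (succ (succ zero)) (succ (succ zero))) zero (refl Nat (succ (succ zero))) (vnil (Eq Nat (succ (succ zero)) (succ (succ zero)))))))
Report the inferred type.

type:
  Eq (Vec (Eq Nat (succ (succ zero)) (succ (succ zero))) (succ (succ (succ zero)))) (vcons (Eq Nat (succ (succ zero)) (succ (succ zero))) (succ (succ zero)) (refl Nat (succ (succ zero))) (vcons (Eq Nat (succ (succ zero)) (succ (succ zero))) (succ zero) (refl Nat (succ (succ zero))) (vcons (Eq Nat (succ (succ zero)) (succ (succ zero))) zero (refl Nat (succ (succ zero))) (vnil (Eq Nat (succ (succ zero)) (succ (succ zero))))))) (vcons (Eq Nat (succ (succ zero)) (succ (succ zero))) (succ (succ zero)) (refl Nat (succ (succ zero))) (vcons (Eq Nat (succ (succ zero)) (succ (succ zero))) (succ zero) (refl Nat (succ (succ zero))) (vcons (Eq Nat (succ (succ zero)) (succ (succ zero))) zero (refl Nat (succ (succ zero))) (vnil (Eq Nat (succ (succ zero)) (succ (succ zero)))))))


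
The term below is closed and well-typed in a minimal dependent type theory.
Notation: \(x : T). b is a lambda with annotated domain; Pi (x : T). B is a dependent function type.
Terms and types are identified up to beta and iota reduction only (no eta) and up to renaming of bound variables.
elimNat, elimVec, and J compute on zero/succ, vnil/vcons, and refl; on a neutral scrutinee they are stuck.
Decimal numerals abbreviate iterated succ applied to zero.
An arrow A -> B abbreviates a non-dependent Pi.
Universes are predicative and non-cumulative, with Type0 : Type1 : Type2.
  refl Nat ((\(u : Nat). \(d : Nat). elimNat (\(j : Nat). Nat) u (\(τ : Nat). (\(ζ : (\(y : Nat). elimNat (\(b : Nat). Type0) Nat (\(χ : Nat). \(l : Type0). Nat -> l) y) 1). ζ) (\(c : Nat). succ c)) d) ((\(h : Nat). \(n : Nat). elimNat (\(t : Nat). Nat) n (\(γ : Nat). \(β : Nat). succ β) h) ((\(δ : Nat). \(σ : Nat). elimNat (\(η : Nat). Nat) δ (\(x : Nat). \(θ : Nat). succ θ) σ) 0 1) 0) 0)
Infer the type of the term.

the term's type:
  Eq Nat 1 1


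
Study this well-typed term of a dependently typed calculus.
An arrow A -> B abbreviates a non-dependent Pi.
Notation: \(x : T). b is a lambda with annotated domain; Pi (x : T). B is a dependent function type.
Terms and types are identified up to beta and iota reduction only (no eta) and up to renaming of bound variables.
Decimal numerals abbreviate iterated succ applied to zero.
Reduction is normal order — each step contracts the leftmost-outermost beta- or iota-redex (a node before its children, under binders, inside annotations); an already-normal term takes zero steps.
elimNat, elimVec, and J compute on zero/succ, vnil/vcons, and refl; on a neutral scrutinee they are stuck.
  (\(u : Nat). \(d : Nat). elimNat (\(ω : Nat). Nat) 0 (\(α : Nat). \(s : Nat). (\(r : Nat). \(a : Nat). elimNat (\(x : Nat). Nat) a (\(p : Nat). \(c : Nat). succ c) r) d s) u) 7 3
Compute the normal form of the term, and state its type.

normal form:
  21
the term's type:
  Nat


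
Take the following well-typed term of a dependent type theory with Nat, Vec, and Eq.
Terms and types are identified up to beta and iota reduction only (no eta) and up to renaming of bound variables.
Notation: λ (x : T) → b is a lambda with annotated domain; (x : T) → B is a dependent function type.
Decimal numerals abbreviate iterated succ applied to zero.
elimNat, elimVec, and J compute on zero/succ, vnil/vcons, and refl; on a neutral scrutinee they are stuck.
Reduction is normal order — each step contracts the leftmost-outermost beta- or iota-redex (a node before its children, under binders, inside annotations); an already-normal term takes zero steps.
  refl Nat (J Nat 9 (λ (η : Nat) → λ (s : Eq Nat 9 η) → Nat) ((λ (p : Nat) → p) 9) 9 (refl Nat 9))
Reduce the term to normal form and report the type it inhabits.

reduced normal form:
  refl Nat 9
inferred type:
  Eq Nat 9 9


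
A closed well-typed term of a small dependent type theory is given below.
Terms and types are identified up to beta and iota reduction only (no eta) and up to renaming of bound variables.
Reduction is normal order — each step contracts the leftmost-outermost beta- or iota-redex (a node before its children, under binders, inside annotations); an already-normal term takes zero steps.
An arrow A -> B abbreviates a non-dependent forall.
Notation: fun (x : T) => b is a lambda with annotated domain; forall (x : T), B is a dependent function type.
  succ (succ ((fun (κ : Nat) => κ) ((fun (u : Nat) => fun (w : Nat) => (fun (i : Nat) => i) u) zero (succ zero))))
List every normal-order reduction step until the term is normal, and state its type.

normal-order reduction:
  succ (succ ((fun (κ : Nat) => κ) ((fun (u : Nat) => fun (w : Nat) => (fun (i : Nat) => i) u) zero (succ zero))))
  ~> succ (succ ((fun (κ : Nat) => fun (u : Nat) => (fun (w : Nat) => w) κ) zero (succ zero)))
  ~> succ (succ ((fun (κ : Nat) => (fun (u : Nat) => u) zero) (succ zero)))
  ~> succ (succ ((fun (κ : Nat) => κ) zero))
  ~> succ (succ zero)
type:
  Nat


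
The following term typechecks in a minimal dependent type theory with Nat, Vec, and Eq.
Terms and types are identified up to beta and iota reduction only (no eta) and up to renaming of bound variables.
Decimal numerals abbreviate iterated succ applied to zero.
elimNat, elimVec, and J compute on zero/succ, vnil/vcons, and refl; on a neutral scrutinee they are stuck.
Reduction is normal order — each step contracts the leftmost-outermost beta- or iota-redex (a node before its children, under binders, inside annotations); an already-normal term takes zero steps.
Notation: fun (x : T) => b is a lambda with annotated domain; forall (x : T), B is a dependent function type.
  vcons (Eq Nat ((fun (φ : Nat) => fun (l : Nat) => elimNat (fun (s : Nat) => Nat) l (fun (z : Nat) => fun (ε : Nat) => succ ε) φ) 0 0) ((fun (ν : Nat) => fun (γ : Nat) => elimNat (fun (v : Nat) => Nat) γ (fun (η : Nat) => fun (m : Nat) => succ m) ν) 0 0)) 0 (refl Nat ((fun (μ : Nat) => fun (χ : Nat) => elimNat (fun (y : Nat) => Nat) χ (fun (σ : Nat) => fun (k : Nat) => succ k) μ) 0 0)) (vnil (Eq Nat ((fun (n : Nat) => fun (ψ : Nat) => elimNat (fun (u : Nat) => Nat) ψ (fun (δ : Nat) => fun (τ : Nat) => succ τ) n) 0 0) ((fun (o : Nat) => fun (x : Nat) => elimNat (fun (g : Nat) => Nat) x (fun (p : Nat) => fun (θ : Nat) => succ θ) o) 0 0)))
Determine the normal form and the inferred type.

resulting normal form:
  vcons (Eq Nat 0 0) 0 (refl Nat 0) (vnil (Eq Nat 0 0))
the term's type:
  Vec (Eq Nat 0 0) 1
observation: the leftmost-outermost redex is a beta-redex, and normalization takes 15 steps.


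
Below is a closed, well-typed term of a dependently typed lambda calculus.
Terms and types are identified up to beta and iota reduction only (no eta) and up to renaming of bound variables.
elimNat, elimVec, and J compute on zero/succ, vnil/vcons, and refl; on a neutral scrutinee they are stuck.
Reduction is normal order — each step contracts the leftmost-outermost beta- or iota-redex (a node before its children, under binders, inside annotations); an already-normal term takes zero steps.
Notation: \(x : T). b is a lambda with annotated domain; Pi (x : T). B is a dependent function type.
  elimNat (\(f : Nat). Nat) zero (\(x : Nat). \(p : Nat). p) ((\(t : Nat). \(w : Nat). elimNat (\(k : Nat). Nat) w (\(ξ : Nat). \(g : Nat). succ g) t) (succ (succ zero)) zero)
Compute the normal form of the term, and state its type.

resulting normal form:
  zero
inferred type:
  Nat


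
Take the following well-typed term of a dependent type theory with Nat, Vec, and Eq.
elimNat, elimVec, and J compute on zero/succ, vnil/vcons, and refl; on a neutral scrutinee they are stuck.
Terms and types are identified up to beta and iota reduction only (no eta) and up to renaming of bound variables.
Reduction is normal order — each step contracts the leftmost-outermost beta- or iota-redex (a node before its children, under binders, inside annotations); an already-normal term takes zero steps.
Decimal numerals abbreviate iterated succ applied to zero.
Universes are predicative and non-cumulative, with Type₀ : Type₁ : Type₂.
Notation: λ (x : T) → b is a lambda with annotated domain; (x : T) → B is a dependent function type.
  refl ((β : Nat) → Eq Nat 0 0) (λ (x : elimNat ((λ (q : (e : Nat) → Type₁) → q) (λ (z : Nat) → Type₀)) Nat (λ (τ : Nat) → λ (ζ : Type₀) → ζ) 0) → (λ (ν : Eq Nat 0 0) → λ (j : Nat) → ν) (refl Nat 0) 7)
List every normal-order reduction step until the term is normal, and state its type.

reduction (normal order):
  refl ((β : Nat) → Eq Nat 0 0) (λ (x : elimNat ((λ (q : (e : Nat) → Type₁) → q) (λ (z : Nat) → Type₀)) Nat (λ (τ : Nat) → λ (ζ : Type₀) → ζ) 0) → (λ (ν : Eq Nat 0 0) → λ (j : Nat) → ν) (refl Nat 0) 7)
  ~> refl ((β : Nat) → Eq Nat 0 0) (λ (x : Nat) → (λ (q : Eq Nat 0 0) → λ (e : Nat) → q) (refl Nat 0) 7)
  ~> refl ((β : Nat) → Eq Nat 0 0) (λ (x : Nat) → (λ (q : Nat) → refl Nat 0) 7)
  ~> refl ((β : Nat) → Eq Nat 0 0) (λ (x : Nat) → refl Nat 0)
the term's type:
  Eq ((β : Nat) → Eq Nat 0 0) (λ (x : Nat) → refl Nat 0) (λ (q : Nat) → refl Nat 0)


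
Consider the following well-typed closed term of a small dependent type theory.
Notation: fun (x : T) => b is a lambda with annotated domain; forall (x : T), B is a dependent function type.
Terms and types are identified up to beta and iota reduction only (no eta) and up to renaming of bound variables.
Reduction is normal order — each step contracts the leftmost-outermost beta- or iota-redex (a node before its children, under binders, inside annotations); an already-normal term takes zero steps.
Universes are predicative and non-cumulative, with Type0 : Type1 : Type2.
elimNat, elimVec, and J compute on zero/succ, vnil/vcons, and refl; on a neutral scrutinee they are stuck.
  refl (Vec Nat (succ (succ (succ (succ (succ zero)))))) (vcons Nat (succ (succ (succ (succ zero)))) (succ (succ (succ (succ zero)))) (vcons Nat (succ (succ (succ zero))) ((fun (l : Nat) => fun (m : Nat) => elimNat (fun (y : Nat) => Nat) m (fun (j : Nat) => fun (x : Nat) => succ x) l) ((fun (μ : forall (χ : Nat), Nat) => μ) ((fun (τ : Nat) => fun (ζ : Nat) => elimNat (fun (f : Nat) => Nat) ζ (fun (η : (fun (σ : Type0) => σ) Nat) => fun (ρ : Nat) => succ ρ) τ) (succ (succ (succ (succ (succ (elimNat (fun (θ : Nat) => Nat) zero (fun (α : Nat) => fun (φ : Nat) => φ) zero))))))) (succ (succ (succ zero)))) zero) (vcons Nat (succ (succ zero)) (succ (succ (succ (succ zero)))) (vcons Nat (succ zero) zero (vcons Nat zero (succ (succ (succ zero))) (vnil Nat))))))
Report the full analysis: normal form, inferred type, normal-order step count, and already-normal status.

reduced normal form:
  refl (Vec Nat (succ (succ (succ (succ (succ zero)))))) (vcons Nat (succ (succ (succ (succ zero)))) (succ (succ (succ (succ zero)))) (vcons Nat (succ (succ (succ zero))) (succ (succ (succ (succ (succ (succ (succ (succ zero)))))))) (vcons Nat (succ (succ zero)) (succ (succ (succ (succ zero)))) (vcons Nat (succ zero) zero (vcons Nat zero (succ (succ (succ zero))) (vnil Nat))))))
type:
  Eq (Vec Nat (succ (succ (succ (succ (succ zero)))))) (vcons Nat (succ (succ (succ (succ zero)))) (succ (succ (succ (succ zero)))) (vcons Nat (succ (succ (succ zero))) (succ (succ (succ (succ (succ (succ (succ (succ zero)))))))) (vcons Nat (succ (succ zero)) (succ (succ (succ (succ zero)))) (vcons Nat (succ zero) zero (vcons Nat zero (succ (succ (succ zero))) (vnil Nat)))))) (vcons Nat (succ (succ (succ (succ zero)))) (succ (succ (succ (succ zero)))) (vcons Nat (succ (succ (succ zero))) (succ (succ (succ (succ (succ (succ (succ (succ zero)))))))) (vcons Nat (succ (succ zero)) (succ (succ (succ (succ zero)))) (vcons Nat (succ zero) zero (vcons Nat zero (succ (succ (succ zero))) (vnil Nat))))))
reduction steps (normal order): 48
started in normal form: no
first contracted redex: a beta-redex


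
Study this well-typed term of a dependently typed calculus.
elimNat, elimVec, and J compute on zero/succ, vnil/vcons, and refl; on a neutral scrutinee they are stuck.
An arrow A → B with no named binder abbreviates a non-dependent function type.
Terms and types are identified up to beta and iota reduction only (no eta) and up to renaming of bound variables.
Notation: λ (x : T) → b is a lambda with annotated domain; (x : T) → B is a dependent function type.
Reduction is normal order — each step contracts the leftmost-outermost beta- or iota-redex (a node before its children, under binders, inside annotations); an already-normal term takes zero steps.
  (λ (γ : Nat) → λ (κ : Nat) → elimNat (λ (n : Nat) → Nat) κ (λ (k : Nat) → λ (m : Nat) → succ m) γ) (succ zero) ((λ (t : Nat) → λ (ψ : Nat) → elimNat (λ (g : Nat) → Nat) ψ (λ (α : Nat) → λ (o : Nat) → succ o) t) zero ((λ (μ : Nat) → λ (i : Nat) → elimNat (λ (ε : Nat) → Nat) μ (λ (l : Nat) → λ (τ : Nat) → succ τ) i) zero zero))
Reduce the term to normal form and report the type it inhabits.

reduced normal form:
  succ zero
inferred type:
  Nat
observation: the first redex contracted is a beta-redex; the normal form is reached in 12 normal-order steps.


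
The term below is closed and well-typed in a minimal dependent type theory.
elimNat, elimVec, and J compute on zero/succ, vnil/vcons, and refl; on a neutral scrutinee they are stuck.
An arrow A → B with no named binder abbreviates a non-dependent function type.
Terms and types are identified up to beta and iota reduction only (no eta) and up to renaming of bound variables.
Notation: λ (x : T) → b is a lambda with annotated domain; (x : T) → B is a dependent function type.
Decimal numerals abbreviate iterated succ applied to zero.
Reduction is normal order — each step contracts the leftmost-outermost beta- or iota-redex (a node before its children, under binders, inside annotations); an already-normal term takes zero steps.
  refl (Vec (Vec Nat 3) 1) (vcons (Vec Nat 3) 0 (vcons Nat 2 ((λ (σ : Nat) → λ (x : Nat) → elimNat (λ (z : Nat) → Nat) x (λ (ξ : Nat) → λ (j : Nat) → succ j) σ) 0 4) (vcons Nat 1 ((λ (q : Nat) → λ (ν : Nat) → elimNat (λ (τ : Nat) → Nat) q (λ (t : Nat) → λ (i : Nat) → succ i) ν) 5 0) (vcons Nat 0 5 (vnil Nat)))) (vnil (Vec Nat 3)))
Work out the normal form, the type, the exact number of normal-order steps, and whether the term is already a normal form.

resulting normal form:
  refl (Vec (Vec Nat 3) 1) (vcons (Vec Nat 3) 0 (vcons Nat 2 4 (vcons Nat 1 5 (vcons Nat 0 5 (vnil Nat)))) (vnil (Vec Nat 3)))
type:
  Eq (Vec (Vec Nat 3) 1) (vcons (Vec Nat 3) 0 (vcons Nat 2 4 (vcons Nat 1 5 (vcons Nat 0 5 (vnil Nat)))) (vnil (Vec Nat 3))) (vcons (Vec Nat 3) 0 (vcons Nat 2 4 (vcons Nat 1 5 (vcons Nat 0 5 (vnil Nat)))) (vnil (Vec Nat 3)))
normal-order step count: 6
already normal: no
first redex: a beta-redex
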